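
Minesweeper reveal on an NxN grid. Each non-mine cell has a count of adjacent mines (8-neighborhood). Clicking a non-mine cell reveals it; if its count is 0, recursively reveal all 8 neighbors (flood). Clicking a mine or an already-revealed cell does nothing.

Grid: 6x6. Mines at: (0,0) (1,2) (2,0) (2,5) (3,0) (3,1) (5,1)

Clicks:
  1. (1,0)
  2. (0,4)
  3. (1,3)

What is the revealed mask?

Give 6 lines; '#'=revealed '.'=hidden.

Click 1 (1,0) count=2: revealed 1 new [(1,0)] -> total=1
Click 2 (0,4) count=0: revealed 6 new [(0,3) (0,4) (0,5) (1,3) (1,4) (1,5)] -> total=7
Click 3 (1,3) count=1: revealed 0 new [(none)] -> total=7

Answer: ...###
#..###
......
......
......
......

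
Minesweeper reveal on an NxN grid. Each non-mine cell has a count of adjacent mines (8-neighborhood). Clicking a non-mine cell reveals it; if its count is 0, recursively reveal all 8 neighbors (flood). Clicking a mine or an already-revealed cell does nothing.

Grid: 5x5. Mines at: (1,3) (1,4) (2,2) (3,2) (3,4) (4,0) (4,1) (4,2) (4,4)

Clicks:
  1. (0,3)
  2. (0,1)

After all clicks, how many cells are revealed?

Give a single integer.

Answer: 11

Derivation:
Click 1 (0,3) count=2: revealed 1 new [(0,3)] -> total=1
Click 2 (0,1) count=0: revealed 10 new [(0,0) (0,1) (0,2) (1,0) (1,1) (1,2) (2,0) (2,1) (3,0) (3,1)] -> total=11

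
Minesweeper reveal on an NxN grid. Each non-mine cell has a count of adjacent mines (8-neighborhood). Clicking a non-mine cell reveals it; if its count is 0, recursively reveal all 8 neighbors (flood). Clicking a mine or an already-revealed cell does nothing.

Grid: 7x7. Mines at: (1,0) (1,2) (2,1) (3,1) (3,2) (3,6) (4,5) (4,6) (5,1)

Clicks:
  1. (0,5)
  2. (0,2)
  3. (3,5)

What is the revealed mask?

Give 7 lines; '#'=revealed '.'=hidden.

Answer: ..#####
...####
...####
...###.
.......
.......
.......

Derivation:
Click 1 (0,5) count=0: revealed 15 new [(0,3) (0,4) (0,5) (0,6) (1,3) (1,4) (1,5) (1,6) (2,3) (2,4) (2,5) (2,6) (3,3) (3,4) (3,5)] -> total=15
Click 2 (0,2) count=1: revealed 1 new [(0,2)] -> total=16
Click 3 (3,5) count=3: revealed 0 new [(none)] -> total=16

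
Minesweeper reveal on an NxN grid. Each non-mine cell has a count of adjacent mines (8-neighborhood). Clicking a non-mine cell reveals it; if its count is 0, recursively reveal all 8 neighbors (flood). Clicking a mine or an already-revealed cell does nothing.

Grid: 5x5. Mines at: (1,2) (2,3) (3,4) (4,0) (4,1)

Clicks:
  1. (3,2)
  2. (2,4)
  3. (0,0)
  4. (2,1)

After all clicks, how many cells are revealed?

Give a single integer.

Answer: 10

Derivation:
Click 1 (3,2) count=2: revealed 1 new [(3,2)] -> total=1
Click 2 (2,4) count=2: revealed 1 new [(2,4)] -> total=2
Click 3 (0,0) count=0: revealed 8 new [(0,0) (0,1) (1,0) (1,1) (2,0) (2,1) (3,0) (3,1)] -> total=10
Click 4 (2,1) count=1: revealed 0 new [(none)] -> total=10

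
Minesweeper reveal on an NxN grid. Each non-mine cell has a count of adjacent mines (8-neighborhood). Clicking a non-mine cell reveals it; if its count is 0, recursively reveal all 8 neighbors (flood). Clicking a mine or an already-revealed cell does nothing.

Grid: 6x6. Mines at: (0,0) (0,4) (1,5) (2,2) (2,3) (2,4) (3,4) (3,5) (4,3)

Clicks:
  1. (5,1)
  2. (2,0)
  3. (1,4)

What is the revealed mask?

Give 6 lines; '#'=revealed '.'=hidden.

Click 1 (5,1) count=0: revealed 13 new [(1,0) (1,1) (2,0) (2,1) (3,0) (3,1) (3,2) (4,0) (4,1) (4,2) (5,0) (5,1) (5,2)] -> total=13
Click 2 (2,0) count=0: revealed 0 new [(none)] -> total=13
Click 3 (1,4) count=4: revealed 1 new [(1,4)] -> total=14

Answer: ......
##..#.
##....
###...
###...
###...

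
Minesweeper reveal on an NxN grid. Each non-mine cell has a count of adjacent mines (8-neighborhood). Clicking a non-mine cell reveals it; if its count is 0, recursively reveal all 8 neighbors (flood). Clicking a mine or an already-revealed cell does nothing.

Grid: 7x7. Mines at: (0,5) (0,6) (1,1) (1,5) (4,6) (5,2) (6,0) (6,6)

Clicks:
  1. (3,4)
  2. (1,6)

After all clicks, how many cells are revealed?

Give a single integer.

Click 1 (3,4) count=0: revealed 32 new [(0,2) (0,3) (0,4) (1,2) (1,3) (1,4) (2,0) (2,1) (2,2) (2,3) (2,4) (2,5) (3,0) (3,1) (3,2) (3,3) (3,4) (3,5) (4,0) (4,1) (4,2) (4,3) (4,4) (4,5) (5,0) (5,1) (5,3) (5,4) (5,5) (6,3) (6,4) (6,5)] -> total=32
Click 2 (1,6) count=3: revealed 1 new [(1,6)] -> total=33

Answer: 33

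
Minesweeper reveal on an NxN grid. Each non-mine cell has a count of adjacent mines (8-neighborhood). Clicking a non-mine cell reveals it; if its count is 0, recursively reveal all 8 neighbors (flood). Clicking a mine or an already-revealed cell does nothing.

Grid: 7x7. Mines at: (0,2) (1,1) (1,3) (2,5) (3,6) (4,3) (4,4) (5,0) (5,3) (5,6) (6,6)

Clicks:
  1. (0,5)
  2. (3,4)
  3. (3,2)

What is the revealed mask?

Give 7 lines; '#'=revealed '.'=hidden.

Answer: ....###
....###
.......
..#.#..
.......
.......
.......

Derivation:
Click 1 (0,5) count=0: revealed 6 new [(0,4) (0,5) (0,6) (1,4) (1,5) (1,6)] -> total=6
Click 2 (3,4) count=3: revealed 1 new [(3,4)] -> total=7
Click 3 (3,2) count=1: revealed 1 new [(3,2)] -> total=8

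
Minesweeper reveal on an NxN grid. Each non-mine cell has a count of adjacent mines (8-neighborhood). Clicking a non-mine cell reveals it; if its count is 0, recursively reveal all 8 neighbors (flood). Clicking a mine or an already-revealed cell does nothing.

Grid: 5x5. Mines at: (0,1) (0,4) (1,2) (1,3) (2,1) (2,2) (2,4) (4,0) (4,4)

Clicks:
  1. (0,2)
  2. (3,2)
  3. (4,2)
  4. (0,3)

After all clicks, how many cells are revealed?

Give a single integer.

Answer: 8

Derivation:
Click 1 (0,2) count=3: revealed 1 new [(0,2)] -> total=1
Click 2 (3,2) count=2: revealed 1 new [(3,2)] -> total=2
Click 3 (4,2) count=0: revealed 5 new [(3,1) (3,3) (4,1) (4,2) (4,3)] -> total=7
Click 4 (0,3) count=3: revealed 1 new [(0,3)] -> total=8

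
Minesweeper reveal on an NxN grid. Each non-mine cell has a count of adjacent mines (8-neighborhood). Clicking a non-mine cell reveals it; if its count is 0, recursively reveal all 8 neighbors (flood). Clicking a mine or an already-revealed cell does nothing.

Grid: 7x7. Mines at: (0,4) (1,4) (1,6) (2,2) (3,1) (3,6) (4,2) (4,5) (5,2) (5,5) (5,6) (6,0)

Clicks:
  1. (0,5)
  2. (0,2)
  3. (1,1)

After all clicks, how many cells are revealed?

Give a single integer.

Click 1 (0,5) count=3: revealed 1 new [(0,5)] -> total=1
Click 2 (0,2) count=0: revealed 10 new [(0,0) (0,1) (0,2) (0,3) (1,0) (1,1) (1,2) (1,3) (2,0) (2,1)] -> total=11
Click 3 (1,1) count=1: revealed 0 new [(none)] -> total=11

Answer: 11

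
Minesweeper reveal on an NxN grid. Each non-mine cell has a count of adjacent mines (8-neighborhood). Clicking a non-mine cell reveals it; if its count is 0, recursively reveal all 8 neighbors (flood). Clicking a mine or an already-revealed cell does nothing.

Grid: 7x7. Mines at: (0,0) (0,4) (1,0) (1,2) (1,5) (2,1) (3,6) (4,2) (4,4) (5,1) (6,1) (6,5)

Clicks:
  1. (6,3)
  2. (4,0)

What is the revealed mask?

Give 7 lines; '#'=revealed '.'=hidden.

Answer: .......
.......
.......
.......
#......
..###..
..###..

Derivation:
Click 1 (6,3) count=0: revealed 6 new [(5,2) (5,3) (5,4) (6,2) (6,3) (6,4)] -> total=6
Click 2 (4,0) count=1: revealed 1 new [(4,0)] -> total=7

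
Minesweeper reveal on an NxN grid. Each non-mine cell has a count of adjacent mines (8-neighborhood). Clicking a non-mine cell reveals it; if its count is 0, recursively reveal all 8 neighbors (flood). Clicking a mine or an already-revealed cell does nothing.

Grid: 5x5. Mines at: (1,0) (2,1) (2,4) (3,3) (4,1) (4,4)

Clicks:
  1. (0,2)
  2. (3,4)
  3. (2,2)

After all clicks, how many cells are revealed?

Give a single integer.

Answer: 10

Derivation:
Click 1 (0,2) count=0: revealed 8 new [(0,1) (0,2) (0,3) (0,4) (1,1) (1,2) (1,3) (1,4)] -> total=8
Click 2 (3,4) count=3: revealed 1 new [(3,4)] -> total=9
Click 3 (2,2) count=2: revealed 1 new [(2,2)] -> total=10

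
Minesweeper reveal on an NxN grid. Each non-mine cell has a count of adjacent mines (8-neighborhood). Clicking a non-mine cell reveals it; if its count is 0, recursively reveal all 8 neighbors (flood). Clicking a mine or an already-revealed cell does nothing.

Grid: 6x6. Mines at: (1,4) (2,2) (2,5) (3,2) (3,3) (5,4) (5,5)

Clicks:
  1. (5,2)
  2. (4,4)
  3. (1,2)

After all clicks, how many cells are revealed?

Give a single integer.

Click 1 (5,2) count=0: revealed 20 new [(0,0) (0,1) (0,2) (0,3) (1,0) (1,1) (1,2) (1,3) (2,0) (2,1) (3,0) (3,1) (4,0) (4,1) (4,2) (4,3) (5,0) (5,1) (5,2) (5,3)] -> total=20
Click 2 (4,4) count=3: revealed 1 new [(4,4)] -> total=21
Click 3 (1,2) count=1: revealed 0 new [(none)] -> total=21

Answer: 21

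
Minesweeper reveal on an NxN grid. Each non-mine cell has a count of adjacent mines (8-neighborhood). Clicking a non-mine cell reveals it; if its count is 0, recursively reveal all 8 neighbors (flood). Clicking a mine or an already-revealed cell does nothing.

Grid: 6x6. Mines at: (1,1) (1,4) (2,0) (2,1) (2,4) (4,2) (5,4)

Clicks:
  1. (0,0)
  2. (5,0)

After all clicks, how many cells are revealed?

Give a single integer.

Click 1 (0,0) count=1: revealed 1 new [(0,0)] -> total=1
Click 2 (5,0) count=0: revealed 6 new [(3,0) (3,1) (4,0) (4,1) (5,0) (5,1)] -> total=7

Answer: 7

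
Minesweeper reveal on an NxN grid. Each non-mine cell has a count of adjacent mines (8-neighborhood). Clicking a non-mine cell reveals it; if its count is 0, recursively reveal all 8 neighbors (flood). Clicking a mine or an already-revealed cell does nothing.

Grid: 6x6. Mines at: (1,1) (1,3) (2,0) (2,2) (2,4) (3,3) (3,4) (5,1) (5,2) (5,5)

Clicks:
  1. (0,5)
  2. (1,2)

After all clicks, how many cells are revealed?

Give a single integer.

Click 1 (0,5) count=0: revealed 4 new [(0,4) (0,5) (1,4) (1,5)] -> total=4
Click 2 (1,2) count=3: revealed 1 new [(1,2)] -> total=5

Answer: 5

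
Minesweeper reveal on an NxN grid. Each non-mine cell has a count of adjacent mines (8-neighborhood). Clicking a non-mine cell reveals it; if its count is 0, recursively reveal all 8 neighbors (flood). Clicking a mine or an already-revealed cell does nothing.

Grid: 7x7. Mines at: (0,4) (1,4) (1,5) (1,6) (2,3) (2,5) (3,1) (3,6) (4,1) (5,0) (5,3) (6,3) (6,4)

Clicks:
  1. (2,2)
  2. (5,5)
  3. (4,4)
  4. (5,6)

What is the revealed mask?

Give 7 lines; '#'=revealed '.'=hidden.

Click 1 (2,2) count=2: revealed 1 new [(2,2)] -> total=1
Click 2 (5,5) count=1: revealed 1 new [(5,5)] -> total=2
Click 3 (4,4) count=1: revealed 1 new [(4,4)] -> total=3
Click 4 (5,6) count=0: revealed 5 new [(4,5) (4,6) (5,6) (6,5) (6,6)] -> total=8

Answer: .......
.......
..#....
.......
....###
.....##
.....##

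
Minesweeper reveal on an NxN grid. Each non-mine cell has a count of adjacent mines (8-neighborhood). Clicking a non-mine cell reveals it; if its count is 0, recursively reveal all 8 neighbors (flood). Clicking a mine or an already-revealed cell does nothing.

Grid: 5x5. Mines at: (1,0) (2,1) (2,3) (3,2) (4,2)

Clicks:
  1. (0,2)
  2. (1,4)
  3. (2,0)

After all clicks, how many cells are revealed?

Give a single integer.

Answer: 9

Derivation:
Click 1 (0,2) count=0: revealed 8 new [(0,1) (0,2) (0,3) (0,4) (1,1) (1,2) (1,3) (1,4)] -> total=8
Click 2 (1,4) count=1: revealed 0 new [(none)] -> total=8
Click 3 (2,0) count=2: revealed 1 new [(2,0)] -> total=9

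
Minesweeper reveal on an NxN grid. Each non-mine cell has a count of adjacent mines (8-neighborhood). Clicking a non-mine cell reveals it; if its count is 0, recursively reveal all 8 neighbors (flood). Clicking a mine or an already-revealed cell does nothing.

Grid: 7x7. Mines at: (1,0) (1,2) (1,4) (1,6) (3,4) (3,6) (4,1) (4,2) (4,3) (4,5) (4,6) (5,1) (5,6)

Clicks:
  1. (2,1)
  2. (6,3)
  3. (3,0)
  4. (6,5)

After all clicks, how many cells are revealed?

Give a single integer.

Click 1 (2,1) count=2: revealed 1 new [(2,1)] -> total=1
Click 2 (6,3) count=0: revealed 8 new [(5,2) (5,3) (5,4) (5,5) (6,2) (6,3) (6,4) (6,5)] -> total=9
Click 3 (3,0) count=1: revealed 1 new [(3,0)] -> total=10
Click 4 (6,5) count=1: revealed 0 new [(none)] -> total=10

Answer: 10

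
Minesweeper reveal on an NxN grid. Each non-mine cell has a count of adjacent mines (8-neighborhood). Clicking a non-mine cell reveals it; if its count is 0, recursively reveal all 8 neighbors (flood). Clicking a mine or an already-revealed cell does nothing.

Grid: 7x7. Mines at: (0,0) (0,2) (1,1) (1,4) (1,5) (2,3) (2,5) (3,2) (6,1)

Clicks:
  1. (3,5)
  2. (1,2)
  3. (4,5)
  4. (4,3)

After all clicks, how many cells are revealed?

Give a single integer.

Answer: 20

Derivation:
Click 1 (3,5) count=1: revealed 1 new [(3,5)] -> total=1
Click 2 (1,2) count=3: revealed 1 new [(1,2)] -> total=2
Click 3 (4,5) count=0: revealed 18 new [(3,3) (3,4) (3,6) (4,2) (4,3) (4,4) (4,5) (4,6) (5,2) (5,3) (5,4) (5,5) (5,6) (6,2) (6,3) (6,4) (6,5) (6,6)] -> total=20
Click 4 (4,3) count=1: revealed 0 new [(none)] -> total=20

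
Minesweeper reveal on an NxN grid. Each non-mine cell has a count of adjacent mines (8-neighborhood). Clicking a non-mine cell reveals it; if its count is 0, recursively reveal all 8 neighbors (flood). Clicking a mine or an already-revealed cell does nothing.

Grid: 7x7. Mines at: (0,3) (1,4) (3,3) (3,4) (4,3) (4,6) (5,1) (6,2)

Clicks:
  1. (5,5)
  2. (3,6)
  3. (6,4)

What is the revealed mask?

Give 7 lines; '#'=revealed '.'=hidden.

Click 1 (5,5) count=1: revealed 1 new [(5,5)] -> total=1
Click 2 (3,6) count=1: revealed 1 new [(3,6)] -> total=2
Click 3 (6,4) count=0: revealed 7 new [(5,3) (5,4) (5,6) (6,3) (6,4) (6,5) (6,6)] -> total=9

Answer: .......
.......
.......
......#
.......
...####
...####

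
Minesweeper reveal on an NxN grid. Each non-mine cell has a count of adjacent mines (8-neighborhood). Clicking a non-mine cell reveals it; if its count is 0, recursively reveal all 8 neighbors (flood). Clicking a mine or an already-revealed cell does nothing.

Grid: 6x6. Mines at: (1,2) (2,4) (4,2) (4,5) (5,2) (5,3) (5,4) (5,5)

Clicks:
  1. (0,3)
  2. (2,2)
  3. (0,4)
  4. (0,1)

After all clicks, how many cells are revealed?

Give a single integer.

Click 1 (0,3) count=1: revealed 1 new [(0,3)] -> total=1
Click 2 (2,2) count=1: revealed 1 new [(2,2)] -> total=2
Click 3 (0,4) count=0: revealed 5 new [(0,4) (0,5) (1,3) (1,4) (1,5)] -> total=7
Click 4 (0,1) count=1: revealed 1 new [(0,1)] -> total=8

Answer: 8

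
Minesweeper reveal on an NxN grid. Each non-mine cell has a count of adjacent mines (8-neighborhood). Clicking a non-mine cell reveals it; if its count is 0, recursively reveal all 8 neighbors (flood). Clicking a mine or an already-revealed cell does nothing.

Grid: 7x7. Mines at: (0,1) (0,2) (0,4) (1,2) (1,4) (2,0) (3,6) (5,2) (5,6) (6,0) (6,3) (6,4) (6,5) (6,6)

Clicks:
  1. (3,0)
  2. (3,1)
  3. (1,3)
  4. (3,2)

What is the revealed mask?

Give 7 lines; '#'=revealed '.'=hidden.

Click 1 (3,0) count=1: revealed 1 new [(3,0)] -> total=1
Click 2 (3,1) count=1: revealed 1 new [(3,1)] -> total=2
Click 3 (1,3) count=4: revealed 1 new [(1,3)] -> total=3
Click 4 (3,2) count=0: revealed 17 new [(2,1) (2,2) (2,3) (2,4) (2,5) (3,2) (3,3) (3,4) (3,5) (4,1) (4,2) (4,3) (4,4) (4,5) (5,3) (5,4) (5,5)] -> total=20

Answer: .......
...#...
.#####.
######.
.#####.
...###.
.......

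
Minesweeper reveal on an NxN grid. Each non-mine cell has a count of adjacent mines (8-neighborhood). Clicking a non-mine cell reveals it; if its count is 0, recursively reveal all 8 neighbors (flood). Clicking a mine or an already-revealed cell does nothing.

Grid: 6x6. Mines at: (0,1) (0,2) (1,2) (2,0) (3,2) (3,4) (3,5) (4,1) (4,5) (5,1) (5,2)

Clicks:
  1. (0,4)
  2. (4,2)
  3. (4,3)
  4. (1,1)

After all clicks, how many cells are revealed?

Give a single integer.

Answer: 12

Derivation:
Click 1 (0,4) count=0: revealed 9 new [(0,3) (0,4) (0,5) (1,3) (1,4) (1,5) (2,3) (2,4) (2,5)] -> total=9
Click 2 (4,2) count=4: revealed 1 new [(4,2)] -> total=10
Click 3 (4,3) count=3: revealed 1 new [(4,3)] -> total=11
Click 4 (1,1) count=4: revealed 1 new [(1,1)] -> total=12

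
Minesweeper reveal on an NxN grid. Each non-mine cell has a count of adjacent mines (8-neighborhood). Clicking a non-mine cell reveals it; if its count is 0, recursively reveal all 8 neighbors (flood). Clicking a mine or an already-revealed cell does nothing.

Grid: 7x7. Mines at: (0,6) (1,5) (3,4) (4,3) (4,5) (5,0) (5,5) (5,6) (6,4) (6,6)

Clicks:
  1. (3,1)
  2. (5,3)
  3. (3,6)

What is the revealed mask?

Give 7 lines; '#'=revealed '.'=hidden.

Answer: #####..
#####..
#####..
####..#
###....
...#...
.......

Derivation:
Click 1 (3,1) count=0: revealed 22 new [(0,0) (0,1) (0,2) (0,3) (0,4) (1,0) (1,1) (1,2) (1,3) (1,4) (2,0) (2,1) (2,2) (2,3) (2,4) (3,0) (3,1) (3,2) (3,3) (4,0) (4,1) (4,2)] -> total=22
Click 2 (5,3) count=2: revealed 1 new [(5,3)] -> total=23
Click 3 (3,6) count=1: revealed 1 new [(3,6)] -> total=24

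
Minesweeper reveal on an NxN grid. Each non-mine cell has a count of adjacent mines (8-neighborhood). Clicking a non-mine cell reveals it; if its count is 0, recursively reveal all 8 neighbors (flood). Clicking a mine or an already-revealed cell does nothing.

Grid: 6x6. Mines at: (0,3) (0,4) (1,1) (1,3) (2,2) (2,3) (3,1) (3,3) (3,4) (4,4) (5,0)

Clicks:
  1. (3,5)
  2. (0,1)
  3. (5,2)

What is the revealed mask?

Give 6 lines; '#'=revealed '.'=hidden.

Answer: .#....
......
......
.....#
.###..
.###..

Derivation:
Click 1 (3,5) count=2: revealed 1 new [(3,5)] -> total=1
Click 2 (0,1) count=1: revealed 1 new [(0,1)] -> total=2
Click 3 (5,2) count=0: revealed 6 new [(4,1) (4,2) (4,3) (5,1) (5,2) (5,3)] -> total=8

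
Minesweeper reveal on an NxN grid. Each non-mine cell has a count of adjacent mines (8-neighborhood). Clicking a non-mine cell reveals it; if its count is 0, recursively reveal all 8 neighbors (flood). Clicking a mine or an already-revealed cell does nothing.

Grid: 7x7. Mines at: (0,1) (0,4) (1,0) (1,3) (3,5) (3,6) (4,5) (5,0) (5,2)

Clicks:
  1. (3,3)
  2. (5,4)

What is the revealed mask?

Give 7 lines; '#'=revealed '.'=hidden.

Click 1 (3,3) count=0: revealed 15 new [(2,0) (2,1) (2,2) (2,3) (2,4) (3,0) (3,1) (3,2) (3,3) (3,4) (4,0) (4,1) (4,2) (4,3) (4,4)] -> total=15
Click 2 (5,4) count=1: revealed 1 new [(5,4)] -> total=16

Answer: .......
.......
#####..
#####..
#####..
....#..
.......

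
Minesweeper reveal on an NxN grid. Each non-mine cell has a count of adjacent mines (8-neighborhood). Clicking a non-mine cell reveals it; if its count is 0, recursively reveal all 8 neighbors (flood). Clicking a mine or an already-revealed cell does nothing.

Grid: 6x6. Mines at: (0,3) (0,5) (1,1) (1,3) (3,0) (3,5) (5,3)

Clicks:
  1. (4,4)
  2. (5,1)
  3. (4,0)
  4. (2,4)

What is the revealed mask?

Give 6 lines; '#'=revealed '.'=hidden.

Answer: ......
......
....#.
......
###.#.
###...

Derivation:
Click 1 (4,4) count=2: revealed 1 new [(4,4)] -> total=1
Click 2 (5,1) count=0: revealed 6 new [(4,0) (4,1) (4,2) (5,0) (5,1) (5,2)] -> total=7
Click 3 (4,0) count=1: revealed 0 new [(none)] -> total=7
Click 4 (2,4) count=2: revealed 1 new [(2,4)] -> total=8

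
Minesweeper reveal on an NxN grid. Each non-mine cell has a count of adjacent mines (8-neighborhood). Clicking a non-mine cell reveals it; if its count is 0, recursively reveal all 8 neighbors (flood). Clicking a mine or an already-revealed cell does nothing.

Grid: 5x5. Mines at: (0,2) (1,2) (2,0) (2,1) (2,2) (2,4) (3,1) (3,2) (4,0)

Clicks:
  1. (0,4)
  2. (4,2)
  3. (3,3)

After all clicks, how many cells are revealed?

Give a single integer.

Click 1 (0,4) count=0: revealed 4 new [(0,3) (0,4) (1,3) (1,4)] -> total=4
Click 2 (4,2) count=2: revealed 1 new [(4,2)] -> total=5
Click 3 (3,3) count=3: revealed 1 new [(3,3)] -> total=6

Answer: 6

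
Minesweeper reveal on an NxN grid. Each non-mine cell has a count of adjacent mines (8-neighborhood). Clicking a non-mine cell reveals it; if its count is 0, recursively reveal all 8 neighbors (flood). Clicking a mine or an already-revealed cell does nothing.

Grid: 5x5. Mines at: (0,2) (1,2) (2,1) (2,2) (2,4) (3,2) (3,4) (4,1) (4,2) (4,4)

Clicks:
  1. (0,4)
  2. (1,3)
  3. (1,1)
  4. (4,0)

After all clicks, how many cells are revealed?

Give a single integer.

Click 1 (0,4) count=0: revealed 4 new [(0,3) (0,4) (1,3) (1,4)] -> total=4
Click 2 (1,3) count=4: revealed 0 new [(none)] -> total=4
Click 3 (1,1) count=4: revealed 1 new [(1,1)] -> total=5
Click 4 (4,0) count=1: revealed 1 new [(4,0)] -> total=6

Answer: 6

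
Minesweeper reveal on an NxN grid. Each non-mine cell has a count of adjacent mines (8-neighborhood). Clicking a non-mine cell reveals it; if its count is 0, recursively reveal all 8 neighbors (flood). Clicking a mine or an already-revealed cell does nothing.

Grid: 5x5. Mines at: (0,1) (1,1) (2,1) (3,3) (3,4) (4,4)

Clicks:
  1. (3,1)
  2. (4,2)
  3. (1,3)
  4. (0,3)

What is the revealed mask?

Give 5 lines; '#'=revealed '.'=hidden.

Answer: ..###
..###
..###
.#...
..#..

Derivation:
Click 1 (3,1) count=1: revealed 1 new [(3,1)] -> total=1
Click 2 (4,2) count=1: revealed 1 new [(4,2)] -> total=2
Click 3 (1,3) count=0: revealed 9 new [(0,2) (0,3) (0,4) (1,2) (1,3) (1,4) (2,2) (2,3) (2,4)] -> total=11
Click 4 (0,3) count=0: revealed 0 new [(none)] -> total=11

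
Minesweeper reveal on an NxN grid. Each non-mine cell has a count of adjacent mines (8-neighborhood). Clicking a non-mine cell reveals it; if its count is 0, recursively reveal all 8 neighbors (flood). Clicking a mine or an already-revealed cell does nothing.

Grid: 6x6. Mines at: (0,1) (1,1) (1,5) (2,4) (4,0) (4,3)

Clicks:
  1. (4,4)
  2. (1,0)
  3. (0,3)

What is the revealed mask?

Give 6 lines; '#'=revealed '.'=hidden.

Click 1 (4,4) count=1: revealed 1 new [(4,4)] -> total=1
Click 2 (1,0) count=2: revealed 1 new [(1,0)] -> total=2
Click 3 (0,3) count=0: revealed 6 new [(0,2) (0,3) (0,4) (1,2) (1,3) (1,4)] -> total=8

Answer: ..###.
#.###.
......
......
....#.
......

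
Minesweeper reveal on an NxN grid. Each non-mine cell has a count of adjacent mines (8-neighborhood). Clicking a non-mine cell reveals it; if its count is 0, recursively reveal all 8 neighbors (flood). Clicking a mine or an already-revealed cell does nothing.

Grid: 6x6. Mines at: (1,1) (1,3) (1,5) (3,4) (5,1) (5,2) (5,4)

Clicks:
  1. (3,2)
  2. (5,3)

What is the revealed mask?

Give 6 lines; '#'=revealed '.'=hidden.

Answer: ......
......
####..
####..
####..
...#..

Derivation:
Click 1 (3,2) count=0: revealed 12 new [(2,0) (2,1) (2,2) (2,3) (3,0) (3,1) (3,2) (3,3) (4,0) (4,1) (4,2) (4,3)] -> total=12
Click 2 (5,3) count=2: revealed 1 new [(5,3)] -> total=13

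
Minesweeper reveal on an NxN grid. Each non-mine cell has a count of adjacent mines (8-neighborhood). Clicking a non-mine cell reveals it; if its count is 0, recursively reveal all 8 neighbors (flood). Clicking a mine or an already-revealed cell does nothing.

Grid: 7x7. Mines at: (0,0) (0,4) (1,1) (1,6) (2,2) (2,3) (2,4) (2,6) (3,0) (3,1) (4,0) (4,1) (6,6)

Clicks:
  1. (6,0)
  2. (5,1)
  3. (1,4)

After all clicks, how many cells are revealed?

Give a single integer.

Answer: 24

Derivation:
Click 1 (6,0) count=0: revealed 23 new [(3,2) (3,3) (3,4) (3,5) (3,6) (4,2) (4,3) (4,4) (4,5) (4,6) (5,0) (5,1) (5,2) (5,3) (5,4) (5,5) (5,6) (6,0) (6,1) (6,2) (6,3) (6,4) (6,5)] -> total=23
Click 2 (5,1) count=2: revealed 0 new [(none)] -> total=23
Click 3 (1,4) count=3: revealed 1 new [(1,4)] -> total=24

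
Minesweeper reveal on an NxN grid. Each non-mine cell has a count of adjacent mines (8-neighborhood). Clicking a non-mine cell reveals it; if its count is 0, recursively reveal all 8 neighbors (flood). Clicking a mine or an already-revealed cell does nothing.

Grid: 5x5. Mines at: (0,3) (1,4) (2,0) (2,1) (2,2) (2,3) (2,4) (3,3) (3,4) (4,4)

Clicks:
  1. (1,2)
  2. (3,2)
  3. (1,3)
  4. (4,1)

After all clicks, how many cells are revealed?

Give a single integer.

Click 1 (1,2) count=4: revealed 1 new [(1,2)] -> total=1
Click 2 (3,2) count=4: revealed 1 new [(3,2)] -> total=2
Click 3 (1,3) count=5: revealed 1 new [(1,3)] -> total=3
Click 4 (4,1) count=0: revealed 5 new [(3,0) (3,1) (4,0) (4,1) (4,2)] -> total=8

Answer: 8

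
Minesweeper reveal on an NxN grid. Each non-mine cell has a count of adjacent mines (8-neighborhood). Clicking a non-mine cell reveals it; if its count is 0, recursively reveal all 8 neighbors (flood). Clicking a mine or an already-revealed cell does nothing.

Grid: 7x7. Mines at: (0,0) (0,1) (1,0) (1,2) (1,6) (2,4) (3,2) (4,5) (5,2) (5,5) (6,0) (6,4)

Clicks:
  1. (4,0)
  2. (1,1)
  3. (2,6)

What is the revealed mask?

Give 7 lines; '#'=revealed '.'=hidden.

Click 1 (4,0) count=0: revealed 8 new [(2,0) (2,1) (3,0) (3,1) (4,0) (4,1) (5,0) (5,1)] -> total=8
Click 2 (1,1) count=4: revealed 1 new [(1,1)] -> total=9
Click 3 (2,6) count=1: revealed 1 new [(2,6)] -> total=10

Answer: .......
.#.....
##....#
##.....
##.....
##.....
.......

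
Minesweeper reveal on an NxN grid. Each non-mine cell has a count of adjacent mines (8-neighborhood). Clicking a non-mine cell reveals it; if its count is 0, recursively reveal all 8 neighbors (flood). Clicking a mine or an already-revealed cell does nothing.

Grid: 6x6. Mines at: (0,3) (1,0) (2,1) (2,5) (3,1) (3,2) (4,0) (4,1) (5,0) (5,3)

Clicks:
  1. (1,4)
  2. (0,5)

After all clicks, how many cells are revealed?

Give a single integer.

Answer: 4

Derivation:
Click 1 (1,4) count=2: revealed 1 new [(1,4)] -> total=1
Click 2 (0,5) count=0: revealed 3 new [(0,4) (0,5) (1,5)] -> total=4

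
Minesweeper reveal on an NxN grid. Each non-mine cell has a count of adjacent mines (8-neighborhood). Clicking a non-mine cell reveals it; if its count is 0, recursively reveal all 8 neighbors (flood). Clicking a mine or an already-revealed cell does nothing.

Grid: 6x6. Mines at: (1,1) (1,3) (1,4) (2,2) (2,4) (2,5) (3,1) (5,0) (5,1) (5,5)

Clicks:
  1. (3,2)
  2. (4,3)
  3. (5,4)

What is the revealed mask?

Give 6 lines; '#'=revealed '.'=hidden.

Answer: ......
......
......
..###.
..###.
..###.

Derivation:
Click 1 (3,2) count=2: revealed 1 new [(3,2)] -> total=1
Click 2 (4,3) count=0: revealed 8 new [(3,3) (3,4) (4,2) (4,3) (4,4) (5,2) (5,3) (5,4)] -> total=9
Click 3 (5,4) count=1: revealed 0 new [(none)] -> total=9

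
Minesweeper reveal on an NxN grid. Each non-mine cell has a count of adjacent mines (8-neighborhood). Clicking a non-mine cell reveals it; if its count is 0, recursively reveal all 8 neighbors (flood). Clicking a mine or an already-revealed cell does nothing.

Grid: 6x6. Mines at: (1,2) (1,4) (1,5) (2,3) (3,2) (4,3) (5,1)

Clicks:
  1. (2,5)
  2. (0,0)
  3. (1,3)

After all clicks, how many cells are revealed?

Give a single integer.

Click 1 (2,5) count=2: revealed 1 new [(2,5)] -> total=1
Click 2 (0,0) count=0: revealed 10 new [(0,0) (0,1) (1,0) (1,1) (2,0) (2,1) (3,0) (3,1) (4,0) (4,1)] -> total=11
Click 3 (1,3) count=3: revealed 1 new [(1,3)] -> total=12

Answer: 12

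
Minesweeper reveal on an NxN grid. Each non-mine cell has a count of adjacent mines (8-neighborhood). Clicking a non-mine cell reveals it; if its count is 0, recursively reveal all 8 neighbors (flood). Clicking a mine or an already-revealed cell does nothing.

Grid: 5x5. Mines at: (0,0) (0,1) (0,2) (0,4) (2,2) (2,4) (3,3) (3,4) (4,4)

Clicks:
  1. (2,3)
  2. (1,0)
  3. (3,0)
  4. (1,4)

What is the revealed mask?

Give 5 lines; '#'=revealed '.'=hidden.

Answer: .....
##..#
##.#.
###..
###..

Derivation:
Click 1 (2,3) count=4: revealed 1 new [(2,3)] -> total=1
Click 2 (1,0) count=2: revealed 1 new [(1,0)] -> total=2
Click 3 (3,0) count=0: revealed 9 new [(1,1) (2,0) (2,1) (3,0) (3,1) (3,2) (4,0) (4,1) (4,2)] -> total=11
Click 4 (1,4) count=2: revealed 1 new [(1,4)] -> total=12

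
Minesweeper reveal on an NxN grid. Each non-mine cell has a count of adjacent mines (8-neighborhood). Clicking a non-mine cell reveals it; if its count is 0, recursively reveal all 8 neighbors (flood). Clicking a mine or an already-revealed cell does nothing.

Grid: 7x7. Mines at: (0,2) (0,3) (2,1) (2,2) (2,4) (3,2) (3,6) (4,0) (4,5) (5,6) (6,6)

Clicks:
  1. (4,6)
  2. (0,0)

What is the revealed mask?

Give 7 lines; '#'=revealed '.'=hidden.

Answer: ##.....
##.....
.......
.......
......#
.......
.......

Derivation:
Click 1 (4,6) count=3: revealed 1 new [(4,6)] -> total=1
Click 2 (0,0) count=0: revealed 4 new [(0,0) (0,1) (1,0) (1,1)] -> total=5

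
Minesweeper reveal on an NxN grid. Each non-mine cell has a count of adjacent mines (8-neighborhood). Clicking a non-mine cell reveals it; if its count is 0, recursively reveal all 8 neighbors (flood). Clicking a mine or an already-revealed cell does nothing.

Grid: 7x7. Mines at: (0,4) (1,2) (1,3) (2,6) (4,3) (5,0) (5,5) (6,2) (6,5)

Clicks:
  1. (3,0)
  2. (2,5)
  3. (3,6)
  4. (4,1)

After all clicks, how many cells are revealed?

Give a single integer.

Answer: 15

Derivation:
Click 1 (3,0) count=0: revealed 13 new [(0,0) (0,1) (1,0) (1,1) (2,0) (2,1) (2,2) (3,0) (3,1) (3,2) (4,0) (4,1) (4,2)] -> total=13
Click 2 (2,5) count=1: revealed 1 new [(2,5)] -> total=14
Click 3 (3,6) count=1: revealed 1 new [(3,6)] -> total=15
Click 4 (4,1) count=1: revealed 0 new [(none)] -> total=15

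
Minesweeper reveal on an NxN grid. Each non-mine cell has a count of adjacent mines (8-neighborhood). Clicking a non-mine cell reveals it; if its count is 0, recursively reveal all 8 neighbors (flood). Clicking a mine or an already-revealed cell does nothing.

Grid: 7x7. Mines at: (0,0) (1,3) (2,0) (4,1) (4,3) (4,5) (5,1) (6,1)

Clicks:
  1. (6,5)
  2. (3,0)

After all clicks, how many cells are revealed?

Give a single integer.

Click 1 (6,5) count=0: revealed 10 new [(5,2) (5,3) (5,4) (5,5) (5,6) (6,2) (6,3) (6,4) (6,5) (6,6)] -> total=10
Click 2 (3,0) count=2: revealed 1 new [(3,0)] -> total=11

Answer: 11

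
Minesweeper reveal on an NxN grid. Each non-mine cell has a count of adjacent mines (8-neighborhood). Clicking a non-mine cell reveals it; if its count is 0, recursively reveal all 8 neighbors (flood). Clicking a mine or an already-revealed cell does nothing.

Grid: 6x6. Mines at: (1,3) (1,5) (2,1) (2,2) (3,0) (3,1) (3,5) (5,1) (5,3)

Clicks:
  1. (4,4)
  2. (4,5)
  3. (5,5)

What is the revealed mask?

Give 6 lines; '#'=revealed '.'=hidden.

Answer: ......
......
......
......
....##
....##

Derivation:
Click 1 (4,4) count=2: revealed 1 new [(4,4)] -> total=1
Click 2 (4,5) count=1: revealed 1 new [(4,5)] -> total=2
Click 3 (5,5) count=0: revealed 2 new [(5,4) (5,5)] -> total=4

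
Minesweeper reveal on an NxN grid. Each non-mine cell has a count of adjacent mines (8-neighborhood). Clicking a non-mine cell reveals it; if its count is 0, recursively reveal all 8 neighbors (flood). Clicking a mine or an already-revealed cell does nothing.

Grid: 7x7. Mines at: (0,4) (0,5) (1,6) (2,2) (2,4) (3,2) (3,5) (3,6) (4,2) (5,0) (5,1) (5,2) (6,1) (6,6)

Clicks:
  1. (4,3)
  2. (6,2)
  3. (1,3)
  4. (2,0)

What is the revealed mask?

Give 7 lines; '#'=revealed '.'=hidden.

Answer: ####...
####...
##.....
##.....
##.#...
.......
..#....

Derivation:
Click 1 (4,3) count=3: revealed 1 new [(4,3)] -> total=1
Click 2 (6,2) count=3: revealed 1 new [(6,2)] -> total=2
Click 3 (1,3) count=3: revealed 1 new [(1,3)] -> total=3
Click 4 (2,0) count=0: revealed 13 new [(0,0) (0,1) (0,2) (0,3) (1,0) (1,1) (1,2) (2,0) (2,1) (3,0) (3,1) (4,0) (4,1)] -> total=16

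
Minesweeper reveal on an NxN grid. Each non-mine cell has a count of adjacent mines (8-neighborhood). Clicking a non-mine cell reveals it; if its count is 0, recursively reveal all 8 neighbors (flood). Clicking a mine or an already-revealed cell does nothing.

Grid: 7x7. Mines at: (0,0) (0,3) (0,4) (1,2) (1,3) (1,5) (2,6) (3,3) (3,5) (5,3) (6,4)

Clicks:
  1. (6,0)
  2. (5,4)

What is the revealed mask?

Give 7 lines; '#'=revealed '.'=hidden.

Answer: .......
##.....
###....
###....
###....
###.#..
###....

Derivation:
Click 1 (6,0) count=0: revealed 17 new [(1,0) (1,1) (2,0) (2,1) (2,2) (3,0) (3,1) (3,2) (4,0) (4,1) (4,2) (5,0) (5,1) (5,2) (6,0) (6,1) (6,2)] -> total=17
Click 2 (5,4) count=2: revealed 1 new [(5,4)] -> total=18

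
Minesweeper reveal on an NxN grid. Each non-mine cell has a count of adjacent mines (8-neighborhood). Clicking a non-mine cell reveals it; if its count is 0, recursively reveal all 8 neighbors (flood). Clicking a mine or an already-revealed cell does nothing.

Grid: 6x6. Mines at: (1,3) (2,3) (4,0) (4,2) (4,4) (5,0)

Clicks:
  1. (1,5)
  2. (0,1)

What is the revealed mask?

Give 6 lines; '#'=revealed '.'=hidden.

Answer: ###.##
###.##
###.##
###.##
......
......

Derivation:
Click 1 (1,5) count=0: revealed 8 new [(0,4) (0,5) (1,4) (1,5) (2,4) (2,5) (3,4) (3,5)] -> total=8
Click 2 (0,1) count=0: revealed 12 new [(0,0) (0,1) (0,2) (1,0) (1,1) (1,2) (2,0) (2,1) (2,2) (3,0) (3,1) (3,2)] -> total=20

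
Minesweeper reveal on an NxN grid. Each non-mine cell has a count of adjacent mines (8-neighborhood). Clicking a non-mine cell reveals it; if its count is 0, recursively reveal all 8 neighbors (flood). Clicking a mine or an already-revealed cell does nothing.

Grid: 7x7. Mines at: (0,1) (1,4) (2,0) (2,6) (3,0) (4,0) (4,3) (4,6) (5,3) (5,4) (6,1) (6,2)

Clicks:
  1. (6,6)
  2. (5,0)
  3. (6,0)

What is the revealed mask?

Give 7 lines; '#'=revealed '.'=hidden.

Answer: .......
.......
.......
.......
.......
#....##
#....##

Derivation:
Click 1 (6,6) count=0: revealed 4 new [(5,5) (5,6) (6,5) (6,6)] -> total=4
Click 2 (5,0) count=2: revealed 1 new [(5,0)] -> total=5
Click 3 (6,0) count=1: revealed 1 new [(6,0)] -> total=6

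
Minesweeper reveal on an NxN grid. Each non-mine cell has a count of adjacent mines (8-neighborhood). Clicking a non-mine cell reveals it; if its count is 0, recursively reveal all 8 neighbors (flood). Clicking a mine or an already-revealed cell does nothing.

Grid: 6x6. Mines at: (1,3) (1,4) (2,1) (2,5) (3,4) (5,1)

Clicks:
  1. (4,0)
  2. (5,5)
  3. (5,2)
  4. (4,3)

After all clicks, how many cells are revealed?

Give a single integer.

Answer: 9

Derivation:
Click 1 (4,0) count=1: revealed 1 new [(4,0)] -> total=1
Click 2 (5,5) count=0: revealed 8 new [(4,2) (4,3) (4,4) (4,5) (5,2) (5,3) (5,4) (5,5)] -> total=9
Click 3 (5,2) count=1: revealed 0 new [(none)] -> total=9
Click 4 (4,3) count=1: revealed 0 new [(none)] -> total=9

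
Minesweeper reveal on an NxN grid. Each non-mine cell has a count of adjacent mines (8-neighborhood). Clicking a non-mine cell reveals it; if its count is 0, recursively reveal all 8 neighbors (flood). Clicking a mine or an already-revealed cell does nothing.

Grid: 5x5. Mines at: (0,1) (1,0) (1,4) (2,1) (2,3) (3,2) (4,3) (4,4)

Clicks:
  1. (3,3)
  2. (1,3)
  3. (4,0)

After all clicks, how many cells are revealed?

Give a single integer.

Click 1 (3,3) count=4: revealed 1 new [(3,3)] -> total=1
Click 2 (1,3) count=2: revealed 1 new [(1,3)] -> total=2
Click 3 (4,0) count=0: revealed 4 new [(3,0) (3,1) (4,0) (4,1)] -> total=6

Answer: 6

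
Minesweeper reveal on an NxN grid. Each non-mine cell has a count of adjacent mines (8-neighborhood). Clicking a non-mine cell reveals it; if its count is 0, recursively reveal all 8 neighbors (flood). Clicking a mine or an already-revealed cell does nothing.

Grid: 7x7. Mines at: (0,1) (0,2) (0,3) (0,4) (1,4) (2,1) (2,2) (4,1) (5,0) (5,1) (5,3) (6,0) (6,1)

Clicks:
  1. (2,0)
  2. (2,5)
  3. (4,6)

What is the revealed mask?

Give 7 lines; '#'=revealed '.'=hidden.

Click 1 (2,0) count=1: revealed 1 new [(2,0)] -> total=1
Click 2 (2,5) count=1: revealed 1 new [(2,5)] -> total=2
Click 3 (4,6) count=0: revealed 21 new [(0,5) (0,6) (1,5) (1,6) (2,3) (2,4) (2,6) (3,3) (3,4) (3,5) (3,6) (4,3) (4,4) (4,5) (4,6) (5,4) (5,5) (5,6) (6,4) (6,5) (6,6)] -> total=23

Answer: .....##
.....##
#..####
...####
...####
....###
....###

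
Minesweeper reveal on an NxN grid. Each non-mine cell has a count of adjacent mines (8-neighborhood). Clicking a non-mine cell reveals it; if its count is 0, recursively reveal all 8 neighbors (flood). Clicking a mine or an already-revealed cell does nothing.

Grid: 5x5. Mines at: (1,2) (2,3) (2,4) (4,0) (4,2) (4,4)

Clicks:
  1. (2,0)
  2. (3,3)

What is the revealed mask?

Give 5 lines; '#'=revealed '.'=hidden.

Click 1 (2,0) count=0: revealed 8 new [(0,0) (0,1) (1,0) (1,1) (2,0) (2,1) (3,0) (3,1)] -> total=8
Click 2 (3,3) count=4: revealed 1 new [(3,3)] -> total=9

Answer: ##...
##...
##...
##.#.
.....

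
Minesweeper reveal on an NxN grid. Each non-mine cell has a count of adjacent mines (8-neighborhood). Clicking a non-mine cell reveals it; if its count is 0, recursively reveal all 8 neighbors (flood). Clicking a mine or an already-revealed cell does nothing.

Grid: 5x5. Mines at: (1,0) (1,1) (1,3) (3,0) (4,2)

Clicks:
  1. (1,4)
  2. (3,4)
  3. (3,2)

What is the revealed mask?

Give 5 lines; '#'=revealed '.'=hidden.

Answer: .....
....#
...##
..###
...##

Derivation:
Click 1 (1,4) count=1: revealed 1 new [(1,4)] -> total=1
Click 2 (3,4) count=0: revealed 6 new [(2,3) (2,4) (3,3) (3,4) (4,3) (4,4)] -> total=7
Click 3 (3,2) count=1: revealed 1 new [(3,2)] -> total=8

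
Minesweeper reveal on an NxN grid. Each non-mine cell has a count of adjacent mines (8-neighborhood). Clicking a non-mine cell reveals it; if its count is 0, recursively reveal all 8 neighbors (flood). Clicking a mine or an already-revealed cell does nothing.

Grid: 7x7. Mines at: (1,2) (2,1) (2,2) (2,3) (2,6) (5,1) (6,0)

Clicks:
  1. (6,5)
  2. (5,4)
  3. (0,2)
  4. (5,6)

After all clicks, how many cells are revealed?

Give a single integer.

Answer: 21

Derivation:
Click 1 (6,5) count=0: revealed 20 new [(3,2) (3,3) (3,4) (3,5) (3,6) (4,2) (4,3) (4,4) (4,5) (4,6) (5,2) (5,3) (5,4) (5,5) (5,6) (6,2) (6,3) (6,4) (6,5) (6,6)] -> total=20
Click 2 (5,4) count=0: revealed 0 new [(none)] -> total=20
Click 3 (0,2) count=1: revealed 1 new [(0,2)] -> total=21
Click 4 (5,6) count=0: revealed 0 new [(none)] -> total=21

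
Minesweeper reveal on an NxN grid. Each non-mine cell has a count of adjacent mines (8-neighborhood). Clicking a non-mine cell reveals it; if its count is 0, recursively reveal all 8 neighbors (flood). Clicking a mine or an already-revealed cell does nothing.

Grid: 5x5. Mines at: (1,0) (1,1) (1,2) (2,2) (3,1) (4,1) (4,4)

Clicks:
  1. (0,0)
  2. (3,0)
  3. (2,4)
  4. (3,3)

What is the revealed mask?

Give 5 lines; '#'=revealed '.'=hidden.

Answer: #..##
...##
...##
#..##
.....

Derivation:
Click 1 (0,0) count=2: revealed 1 new [(0,0)] -> total=1
Click 2 (3,0) count=2: revealed 1 new [(3,0)] -> total=2
Click 3 (2,4) count=0: revealed 8 new [(0,3) (0,4) (1,3) (1,4) (2,3) (2,4) (3,3) (3,4)] -> total=10
Click 4 (3,3) count=2: revealed 0 new [(none)] -> total=10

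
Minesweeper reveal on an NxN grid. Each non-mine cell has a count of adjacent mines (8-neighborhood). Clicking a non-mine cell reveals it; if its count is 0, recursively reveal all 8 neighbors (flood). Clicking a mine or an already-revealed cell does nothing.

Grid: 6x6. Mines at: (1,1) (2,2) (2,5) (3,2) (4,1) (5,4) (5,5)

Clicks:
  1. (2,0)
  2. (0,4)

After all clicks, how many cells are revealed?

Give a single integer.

Click 1 (2,0) count=1: revealed 1 new [(2,0)] -> total=1
Click 2 (0,4) count=0: revealed 8 new [(0,2) (0,3) (0,4) (0,5) (1,2) (1,3) (1,4) (1,5)] -> total=9

Answer: 9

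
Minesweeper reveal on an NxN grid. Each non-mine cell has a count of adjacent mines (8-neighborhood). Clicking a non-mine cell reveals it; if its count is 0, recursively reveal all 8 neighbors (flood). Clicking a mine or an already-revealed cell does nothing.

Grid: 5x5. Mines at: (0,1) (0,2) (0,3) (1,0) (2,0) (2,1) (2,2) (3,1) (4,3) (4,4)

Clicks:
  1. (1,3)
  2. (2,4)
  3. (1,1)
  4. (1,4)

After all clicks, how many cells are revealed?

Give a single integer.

Click 1 (1,3) count=3: revealed 1 new [(1,3)] -> total=1
Click 2 (2,4) count=0: revealed 5 new [(1,4) (2,3) (2,4) (3,3) (3,4)] -> total=6
Click 3 (1,1) count=6: revealed 1 new [(1,1)] -> total=7
Click 4 (1,4) count=1: revealed 0 new [(none)] -> total=7

Answer: 7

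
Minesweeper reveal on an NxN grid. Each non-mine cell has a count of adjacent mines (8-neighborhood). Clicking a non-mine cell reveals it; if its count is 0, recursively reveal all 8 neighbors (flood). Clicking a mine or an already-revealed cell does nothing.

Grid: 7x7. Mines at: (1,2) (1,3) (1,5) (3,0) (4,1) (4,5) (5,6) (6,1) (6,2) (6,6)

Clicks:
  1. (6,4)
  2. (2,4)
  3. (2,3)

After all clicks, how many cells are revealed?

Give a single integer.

Answer: 8

Derivation:
Click 1 (6,4) count=0: revealed 6 new [(5,3) (5,4) (5,5) (6,3) (6,4) (6,5)] -> total=6
Click 2 (2,4) count=2: revealed 1 new [(2,4)] -> total=7
Click 3 (2,3) count=2: revealed 1 new [(2,3)] -> total=8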